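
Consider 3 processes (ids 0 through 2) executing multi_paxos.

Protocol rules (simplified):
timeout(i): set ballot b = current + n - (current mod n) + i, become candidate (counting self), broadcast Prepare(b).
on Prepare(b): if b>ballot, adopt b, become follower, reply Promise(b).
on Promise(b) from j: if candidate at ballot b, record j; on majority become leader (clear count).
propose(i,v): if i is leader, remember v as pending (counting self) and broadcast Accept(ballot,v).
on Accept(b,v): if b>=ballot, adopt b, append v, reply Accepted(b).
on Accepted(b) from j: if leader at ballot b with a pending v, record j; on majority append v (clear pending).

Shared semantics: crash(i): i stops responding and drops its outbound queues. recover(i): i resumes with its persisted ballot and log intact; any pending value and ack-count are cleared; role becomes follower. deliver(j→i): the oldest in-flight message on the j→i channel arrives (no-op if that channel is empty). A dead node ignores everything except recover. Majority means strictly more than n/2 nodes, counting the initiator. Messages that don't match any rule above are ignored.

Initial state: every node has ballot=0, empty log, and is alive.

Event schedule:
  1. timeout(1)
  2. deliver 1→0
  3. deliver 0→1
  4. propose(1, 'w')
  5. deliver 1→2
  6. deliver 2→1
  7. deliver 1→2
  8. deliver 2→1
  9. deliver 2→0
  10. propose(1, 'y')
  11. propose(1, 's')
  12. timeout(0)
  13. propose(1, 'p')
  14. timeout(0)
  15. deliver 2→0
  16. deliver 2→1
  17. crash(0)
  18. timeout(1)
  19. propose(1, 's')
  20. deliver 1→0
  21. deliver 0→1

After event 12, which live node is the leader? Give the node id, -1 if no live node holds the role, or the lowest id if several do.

step 1 timeout(1): 1={cand,b=4,log=-}
step 2 deliver 1→0: 0={foll,b=4,log=-}
step 3 deliver 0→1: 1={lead,b=4,log=-}
step 4 propose(1,'w'): —
step 5 deliver 1→2: 2={foll,b=4,log=-}
step 6 deliver 2→1: —
step 7 deliver 1→2: 2={foll,b=4,log=w}
step 8 deliver 2→1: 1={lead,b=4,log=w}
step 9 deliver 2→0: —
step 10 propose(1,'y'): —
step 11 propose(1,'s'): —
step 12 timeout(0): 0={cand,b=6,log=-}

1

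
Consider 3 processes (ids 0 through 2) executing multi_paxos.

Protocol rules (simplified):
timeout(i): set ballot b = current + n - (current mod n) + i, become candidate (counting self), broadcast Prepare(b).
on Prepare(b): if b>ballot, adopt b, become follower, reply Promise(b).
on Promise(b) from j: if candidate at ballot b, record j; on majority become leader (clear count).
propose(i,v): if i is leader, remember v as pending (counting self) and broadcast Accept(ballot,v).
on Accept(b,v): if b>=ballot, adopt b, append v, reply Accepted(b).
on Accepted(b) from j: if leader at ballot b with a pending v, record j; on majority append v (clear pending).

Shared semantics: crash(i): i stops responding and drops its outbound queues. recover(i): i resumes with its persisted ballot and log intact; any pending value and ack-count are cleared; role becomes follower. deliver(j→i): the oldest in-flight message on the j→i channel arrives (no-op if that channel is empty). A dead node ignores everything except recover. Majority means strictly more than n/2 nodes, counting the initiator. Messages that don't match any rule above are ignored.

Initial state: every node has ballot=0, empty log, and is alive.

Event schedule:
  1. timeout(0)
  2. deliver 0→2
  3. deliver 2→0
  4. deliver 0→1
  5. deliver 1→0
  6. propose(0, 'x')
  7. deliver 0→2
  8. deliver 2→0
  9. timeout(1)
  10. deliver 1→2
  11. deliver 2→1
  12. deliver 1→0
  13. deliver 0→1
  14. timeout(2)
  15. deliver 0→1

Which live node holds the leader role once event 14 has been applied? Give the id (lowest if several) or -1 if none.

1

[1] timeout(0) → N0(cand b3 [-])
[2] deliver 0→2 → N2(foll b3 [-])
[3] deliver 2→0 → N0(lead b3 [-])
[4] deliver 0→1 → N1(foll b3 [-])
[5] deliver 1→0 → ∅
[6] propose(0,'x') → ∅
[7] deliver 0→2 → N2(foll b3 [x])
[8] deliver 2→0 → N0(lead b3 [x])
[9] timeout(1) → N1(cand b7 [-])
[10] deliver 1→2 → N2(foll b7 [x])
[11] deliver 2→1 → N1(lead b7 [-])
[12] deliver 1→0 → N0(foll b7 [x])
[13] deliver 0→1 → ∅
[14] timeout(2) → N2(cand b11 [x])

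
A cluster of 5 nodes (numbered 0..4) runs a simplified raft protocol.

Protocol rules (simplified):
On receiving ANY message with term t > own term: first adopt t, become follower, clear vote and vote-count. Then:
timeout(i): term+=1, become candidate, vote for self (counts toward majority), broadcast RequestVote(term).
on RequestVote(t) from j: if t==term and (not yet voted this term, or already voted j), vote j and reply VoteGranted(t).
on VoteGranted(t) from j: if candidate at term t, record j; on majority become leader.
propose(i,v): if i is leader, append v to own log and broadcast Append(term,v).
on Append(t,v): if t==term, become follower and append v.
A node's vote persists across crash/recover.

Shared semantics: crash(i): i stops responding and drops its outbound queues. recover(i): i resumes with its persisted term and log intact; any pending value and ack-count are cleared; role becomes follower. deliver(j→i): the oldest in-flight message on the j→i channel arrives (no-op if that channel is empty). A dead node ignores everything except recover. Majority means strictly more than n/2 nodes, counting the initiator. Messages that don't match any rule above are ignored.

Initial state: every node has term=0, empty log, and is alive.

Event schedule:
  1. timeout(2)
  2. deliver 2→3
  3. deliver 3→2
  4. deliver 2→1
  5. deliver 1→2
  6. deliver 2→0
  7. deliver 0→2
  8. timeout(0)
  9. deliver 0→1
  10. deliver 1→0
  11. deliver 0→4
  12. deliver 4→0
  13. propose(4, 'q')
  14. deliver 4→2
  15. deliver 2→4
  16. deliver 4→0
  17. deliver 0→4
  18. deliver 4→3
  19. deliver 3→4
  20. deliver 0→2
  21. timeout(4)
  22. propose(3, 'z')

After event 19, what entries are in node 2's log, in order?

empty

[1] timeout(2) → N2(cand t1 [-])
[2] deliver 2→3 → N3(foll t1 [-])
[3] deliver 3→2 → ∅
[4] deliver 2→1 → N1(foll t1 [-])
[5] deliver 1→2 → N2(lead t1 [-])
[6] deliver 2→0 → N0(foll t1 [-])
[7] deliver 0→2 → ∅
[8] timeout(0) → N0(cand t2 [-])
[9] deliver 0→1 → N1(foll t2 [-])
[10] deliver 1→0 → ∅
[11] deliver 0→4 → N4(foll t2 [-])
[12] deliver 4→0 → N0(lead t2 [-])
[13] propose(4,'q') → ∅
[14] deliver 4→2 → ∅
[15] deliver 2→4 → ∅
[16] deliver 4→0 → ∅
[17] deliver 0→4 → ∅
[18] deliver 4→3 → ∅
[19] deliver 3→4 → ∅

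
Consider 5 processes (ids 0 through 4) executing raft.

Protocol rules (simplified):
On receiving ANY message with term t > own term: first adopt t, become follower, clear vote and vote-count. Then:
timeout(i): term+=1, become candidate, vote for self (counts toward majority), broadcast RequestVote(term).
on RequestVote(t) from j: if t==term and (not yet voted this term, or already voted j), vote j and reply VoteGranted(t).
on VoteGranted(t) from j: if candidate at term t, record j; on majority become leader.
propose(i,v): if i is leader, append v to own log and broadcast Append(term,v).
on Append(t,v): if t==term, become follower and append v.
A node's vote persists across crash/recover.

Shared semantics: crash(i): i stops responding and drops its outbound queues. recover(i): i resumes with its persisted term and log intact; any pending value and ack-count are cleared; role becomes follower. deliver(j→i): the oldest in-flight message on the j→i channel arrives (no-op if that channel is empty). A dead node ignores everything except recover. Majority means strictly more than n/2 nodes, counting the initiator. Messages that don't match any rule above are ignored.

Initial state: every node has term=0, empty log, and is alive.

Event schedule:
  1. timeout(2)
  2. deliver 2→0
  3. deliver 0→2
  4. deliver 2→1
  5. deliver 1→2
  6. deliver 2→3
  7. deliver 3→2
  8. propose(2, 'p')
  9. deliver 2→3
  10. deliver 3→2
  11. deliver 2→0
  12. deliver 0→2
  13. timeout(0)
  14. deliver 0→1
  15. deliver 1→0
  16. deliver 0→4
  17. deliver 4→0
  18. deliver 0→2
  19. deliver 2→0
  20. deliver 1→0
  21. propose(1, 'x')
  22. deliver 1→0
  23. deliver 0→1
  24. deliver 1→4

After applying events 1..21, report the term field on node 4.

2

step 1 timeout(2): 2={cand,t=1,log=-}
step 2 deliver 2→0: 0={foll,t=1,log=-}
step 3 deliver 0→2: —
step 4 deliver 2→1: 1={foll,t=1,log=-}
step 5 deliver 1→2: 2={lead,t=1,log=-}
step 6 deliver 2→3: 3={foll,t=1,log=-}
step 7 deliver 3→2: —
step 8 propose(2,'p'): 2={lead,t=1,log=p}
step 9 deliver 2→3: 3={foll,t=1,log=p}
step 10 deliver 3→2: —
step 11 deliver 2→0: 0={foll,t=1,log=p}
step 12 deliver 0→2: —
step 13 timeout(0): 0={cand,t=2,log=p}
step 14 deliver 0→1: 1={foll,t=2,log=-}
step 15 deliver 1→0: —
step 16 deliver 0→4: 4={foll,t=2,log=-}
step 17 deliver 4→0: 0={lead,t=2,log=p}
step 18 deliver 0→2: 2={foll,t=2,log=p}
step 19 deliver 2→0: —
step 20 deliver 1→0: —
step 21 propose(1,'x'): —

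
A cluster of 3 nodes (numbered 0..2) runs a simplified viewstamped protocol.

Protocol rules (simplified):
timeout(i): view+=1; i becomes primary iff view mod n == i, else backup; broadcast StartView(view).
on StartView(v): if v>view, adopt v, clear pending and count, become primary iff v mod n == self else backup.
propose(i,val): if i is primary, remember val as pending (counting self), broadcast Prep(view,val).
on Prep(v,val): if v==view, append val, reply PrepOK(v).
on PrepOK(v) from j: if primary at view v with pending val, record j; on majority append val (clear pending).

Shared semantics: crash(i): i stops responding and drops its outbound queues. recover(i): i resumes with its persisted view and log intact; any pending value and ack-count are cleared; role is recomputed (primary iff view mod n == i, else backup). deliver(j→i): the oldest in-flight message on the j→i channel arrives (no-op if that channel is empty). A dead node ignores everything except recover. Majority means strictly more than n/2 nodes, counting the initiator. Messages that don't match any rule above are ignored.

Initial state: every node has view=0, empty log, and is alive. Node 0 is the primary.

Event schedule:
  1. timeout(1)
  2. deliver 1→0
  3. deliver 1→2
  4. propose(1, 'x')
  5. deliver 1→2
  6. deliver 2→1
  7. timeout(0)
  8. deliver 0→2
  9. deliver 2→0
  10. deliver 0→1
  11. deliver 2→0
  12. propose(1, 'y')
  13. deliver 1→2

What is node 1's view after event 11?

2

[1] timeout(1) → N1(prim v1 [-])
[2] deliver 1→0 → N0(back v1 [-])
[3] deliver 1→2 → N2(back v1 [-])
[4] propose(1,'x') → ∅
[5] deliver 1→2 → N2(back v1 [x])
[6] deliver 2→1 → N1(prim v1 [x])
[7] timeout(0) → N0(back v2 [-])
[8] deliver 0→2 → N2(prim v2 [x])
[9] deliver 2→0 → ∅
[10] deliver 0→1 → N1(back v2 [x])
[11] deliver 2→0 → ∅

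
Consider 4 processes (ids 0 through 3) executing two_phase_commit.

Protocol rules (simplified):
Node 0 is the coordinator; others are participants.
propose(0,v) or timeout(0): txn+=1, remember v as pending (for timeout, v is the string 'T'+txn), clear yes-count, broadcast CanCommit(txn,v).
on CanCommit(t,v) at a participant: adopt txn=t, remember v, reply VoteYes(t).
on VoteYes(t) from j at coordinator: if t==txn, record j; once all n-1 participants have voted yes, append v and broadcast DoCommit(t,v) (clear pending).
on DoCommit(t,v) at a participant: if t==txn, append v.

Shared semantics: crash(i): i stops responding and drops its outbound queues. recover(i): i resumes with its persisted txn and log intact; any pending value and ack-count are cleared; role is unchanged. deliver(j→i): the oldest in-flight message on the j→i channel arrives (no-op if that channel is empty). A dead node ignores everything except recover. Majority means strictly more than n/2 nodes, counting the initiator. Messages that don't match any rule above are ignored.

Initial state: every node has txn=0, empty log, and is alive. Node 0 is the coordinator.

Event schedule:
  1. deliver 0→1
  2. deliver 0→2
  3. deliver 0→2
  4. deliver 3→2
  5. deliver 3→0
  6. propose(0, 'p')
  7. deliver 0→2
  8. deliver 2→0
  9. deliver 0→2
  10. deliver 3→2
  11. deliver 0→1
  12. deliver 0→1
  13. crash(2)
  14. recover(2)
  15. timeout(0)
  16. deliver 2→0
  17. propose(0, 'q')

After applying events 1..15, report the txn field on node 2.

[1] deliver 0→1 → ∅
[2] deliver 0→2 → ∅
[3] deliver 0→2 → ∅
[4] deliver 3→2 → ∅
[5] deliver 3→0 → ∅
[6] propose(0,'p') → N0(coor t1 [-])
[7] deliver 0→2 → N2(part t1 [-])
[8] deliver 2→0 → ∅
[9] deliver 0→2 → ∅
[10] deliver 3→2 → ∅
[11] deliver 0→1 → N1(part t1 [-])
[12] deliver 0→1 → ∅
[13] crash(2) → N2(✗part t1 [-])
[14] recover(2) → N2(part t1 [-])
[15] timeout(0) → N0(coor t2 [-])

1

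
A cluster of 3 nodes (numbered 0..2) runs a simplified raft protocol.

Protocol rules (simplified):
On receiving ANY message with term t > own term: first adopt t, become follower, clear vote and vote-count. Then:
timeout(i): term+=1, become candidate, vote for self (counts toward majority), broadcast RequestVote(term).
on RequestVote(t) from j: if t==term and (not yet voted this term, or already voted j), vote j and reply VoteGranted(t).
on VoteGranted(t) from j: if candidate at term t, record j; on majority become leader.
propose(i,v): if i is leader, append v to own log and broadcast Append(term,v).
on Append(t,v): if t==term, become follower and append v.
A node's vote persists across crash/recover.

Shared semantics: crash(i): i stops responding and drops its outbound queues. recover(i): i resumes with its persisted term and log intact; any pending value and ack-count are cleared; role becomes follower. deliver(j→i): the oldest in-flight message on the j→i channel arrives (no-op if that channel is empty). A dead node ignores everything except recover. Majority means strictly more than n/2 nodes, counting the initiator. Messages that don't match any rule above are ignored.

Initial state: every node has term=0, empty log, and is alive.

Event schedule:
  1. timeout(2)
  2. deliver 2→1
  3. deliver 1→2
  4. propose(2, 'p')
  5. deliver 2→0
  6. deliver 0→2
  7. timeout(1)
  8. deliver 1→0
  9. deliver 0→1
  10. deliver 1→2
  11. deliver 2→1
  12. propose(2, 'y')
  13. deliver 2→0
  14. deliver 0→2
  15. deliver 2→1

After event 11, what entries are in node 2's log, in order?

e1 timeout(2): 2[cand,t=1,-]
e2 deliver 2→1: 1[foll,t=1,-]
e3 deliver 1→2: 2[lead,t=1,-]
e4 propose(2,'p'): 2[lead,t=1,p]
e5 deliver 2→0: 0[foll,t=1,-]
e6 deliver 0→2: ·
e7 timeout(1): 1[cand,t=2,-]
e8 deliver 1→0: 0[foll,t=2,-]
e9 deliver 0→1: 1[lead,t=2,-]
e10 deliver 1→2: 2[foll,t=2,p]
e11 deliver 2→1: ·

p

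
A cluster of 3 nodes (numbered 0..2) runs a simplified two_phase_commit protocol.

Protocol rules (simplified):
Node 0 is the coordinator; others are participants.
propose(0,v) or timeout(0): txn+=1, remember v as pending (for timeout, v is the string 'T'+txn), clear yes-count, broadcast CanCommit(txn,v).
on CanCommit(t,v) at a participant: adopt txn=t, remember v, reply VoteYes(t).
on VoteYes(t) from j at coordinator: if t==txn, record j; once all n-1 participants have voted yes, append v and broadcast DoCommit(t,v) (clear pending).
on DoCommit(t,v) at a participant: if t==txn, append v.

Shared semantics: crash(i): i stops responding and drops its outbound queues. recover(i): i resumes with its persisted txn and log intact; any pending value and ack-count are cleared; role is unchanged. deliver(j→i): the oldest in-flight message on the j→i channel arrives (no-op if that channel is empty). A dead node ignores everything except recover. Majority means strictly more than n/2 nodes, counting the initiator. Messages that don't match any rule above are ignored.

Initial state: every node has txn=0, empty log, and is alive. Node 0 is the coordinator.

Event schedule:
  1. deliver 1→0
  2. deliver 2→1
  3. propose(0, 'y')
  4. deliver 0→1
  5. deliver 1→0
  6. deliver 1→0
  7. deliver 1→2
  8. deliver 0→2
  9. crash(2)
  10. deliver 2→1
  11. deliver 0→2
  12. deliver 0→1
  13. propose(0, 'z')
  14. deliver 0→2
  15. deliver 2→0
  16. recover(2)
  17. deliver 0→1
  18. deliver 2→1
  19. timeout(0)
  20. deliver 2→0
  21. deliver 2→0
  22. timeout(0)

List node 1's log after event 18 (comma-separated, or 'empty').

e1 deliver 1→0: ·
e2 deliver 2→1: ·
e3 propose(0,'y'): 0[coor,t=1,-]
e4 deliver 0→1: 1[part,t=1,-]
e5 deliver 1→0: ·
e6 deliver 1→0: ·
e7 deliver 1→2: ·
e8 deliver 0→2: 2[part,t=1,-]
e9 crash(2): 2[✗part,t=1,-]
e10 deliver 2→1: ·
e11 deliver 0→2: ·
e12 deliver 0→1: ·
e13 propose(0,'z'): 0[coor,t=2,-]
e14 deliver 0→2: ·
e15 deliver 2→0: ·
e16 recover(2): 2[part,t=1,-]
e17 deliver 0→1: 1[part,t=2,-]
e18 deliver 2→1: ·

empty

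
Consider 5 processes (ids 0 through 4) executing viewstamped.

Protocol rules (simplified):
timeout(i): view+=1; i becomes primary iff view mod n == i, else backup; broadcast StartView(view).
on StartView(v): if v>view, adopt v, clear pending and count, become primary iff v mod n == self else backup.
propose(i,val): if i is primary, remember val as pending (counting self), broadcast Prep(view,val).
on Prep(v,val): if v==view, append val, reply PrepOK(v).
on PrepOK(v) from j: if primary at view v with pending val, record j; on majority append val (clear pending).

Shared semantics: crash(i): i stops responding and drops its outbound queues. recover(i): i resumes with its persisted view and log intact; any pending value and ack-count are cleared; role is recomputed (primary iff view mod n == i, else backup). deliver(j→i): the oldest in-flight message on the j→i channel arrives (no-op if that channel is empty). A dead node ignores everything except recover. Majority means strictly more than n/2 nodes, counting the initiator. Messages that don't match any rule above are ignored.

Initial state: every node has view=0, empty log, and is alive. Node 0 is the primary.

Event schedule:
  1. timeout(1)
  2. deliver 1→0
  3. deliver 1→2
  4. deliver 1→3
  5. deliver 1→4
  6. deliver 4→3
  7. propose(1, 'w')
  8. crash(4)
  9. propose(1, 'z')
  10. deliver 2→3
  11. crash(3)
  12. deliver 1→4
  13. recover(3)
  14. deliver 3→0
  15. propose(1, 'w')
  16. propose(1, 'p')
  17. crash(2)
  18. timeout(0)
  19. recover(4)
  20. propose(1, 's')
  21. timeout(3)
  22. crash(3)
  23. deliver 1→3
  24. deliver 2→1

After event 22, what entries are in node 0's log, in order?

1. timeout(1):  <1:prim v1 ->
2. deliver 1→0:  <0:back v1 ->
3. deliver 1→2:  <2:back v1 ->
4. deliver 1→3:  <3:back v1 ->
5. deliver 1→4:  <4:back v1 ->
6. deliver 4→3:  nop
7. propose(1,'w'):  nop
8. crash(4):  <4:✗back v1 ->
9. propose(1,'z'):  nop
10. deliver 2→3:  nop
11. crash(3):  <3:✗back v1 ->
12. deliver 1→4:  nop
13. recover(3):  <3:back v1 ->
14. deliver 3→0:  nop
15. propose(1,'w'):  nop
16. propose(1,'p'):  nop
17. crash(2):  <2:✗back v1 ->
18. timeout(0):  <0:back v2 ->
19. recover(4):  <4:back v1 ->
20. propose(1,'s'):  nop
21. timeout(3):  <3:back v2 ->
22. crash(3):  <3:✗back v2 ->

empty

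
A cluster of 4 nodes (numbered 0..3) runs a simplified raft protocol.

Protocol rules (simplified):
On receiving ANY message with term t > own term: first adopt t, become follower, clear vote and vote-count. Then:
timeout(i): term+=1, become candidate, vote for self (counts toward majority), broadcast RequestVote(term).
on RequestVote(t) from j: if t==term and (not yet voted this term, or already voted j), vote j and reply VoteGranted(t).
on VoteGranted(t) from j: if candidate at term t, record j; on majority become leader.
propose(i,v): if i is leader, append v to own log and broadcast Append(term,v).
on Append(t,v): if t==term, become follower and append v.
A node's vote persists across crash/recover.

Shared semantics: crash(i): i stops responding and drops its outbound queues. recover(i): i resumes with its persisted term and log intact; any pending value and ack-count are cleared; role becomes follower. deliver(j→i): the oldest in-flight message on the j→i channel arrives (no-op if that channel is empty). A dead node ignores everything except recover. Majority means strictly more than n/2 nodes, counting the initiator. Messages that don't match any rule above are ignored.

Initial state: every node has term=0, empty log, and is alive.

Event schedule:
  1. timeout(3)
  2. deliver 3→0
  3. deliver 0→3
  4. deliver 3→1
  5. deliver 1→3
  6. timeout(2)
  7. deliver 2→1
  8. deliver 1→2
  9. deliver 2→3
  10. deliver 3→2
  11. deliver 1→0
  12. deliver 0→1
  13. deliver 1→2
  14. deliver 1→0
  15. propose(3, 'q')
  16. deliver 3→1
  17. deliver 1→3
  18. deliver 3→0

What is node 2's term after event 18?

e1 timeout(3): 3[cand,t=1,-]
e2 deliver 3→0: 0[foll,t=1,-]
e3 deliver 0→3: ·
e4 deliver 3→1: 1[foll,t=1,-]
e5 deliver 1→3: 3[lead,t=1,-]
e6 timeout(2): 2[cand,t=1,-]
e7 deliver 2→1: ·
e8 deliver 1→2: ·
e9 deliver 2→3: ·
e10 deliver 3→2: ·
e11 deliver 1→0: ·
e12 deliver 0→1: ·
e13 deliver 1→2: ·
e14 deliver 1→0: ·
e15 propose(3,'q'): 3[lead,t=1,q]
e16 deliver 3→1: 1[foll,t=1,q]
e17 deliver 1→3: ·
e18 deliver 3→0: 0[foll,t=1,q]

1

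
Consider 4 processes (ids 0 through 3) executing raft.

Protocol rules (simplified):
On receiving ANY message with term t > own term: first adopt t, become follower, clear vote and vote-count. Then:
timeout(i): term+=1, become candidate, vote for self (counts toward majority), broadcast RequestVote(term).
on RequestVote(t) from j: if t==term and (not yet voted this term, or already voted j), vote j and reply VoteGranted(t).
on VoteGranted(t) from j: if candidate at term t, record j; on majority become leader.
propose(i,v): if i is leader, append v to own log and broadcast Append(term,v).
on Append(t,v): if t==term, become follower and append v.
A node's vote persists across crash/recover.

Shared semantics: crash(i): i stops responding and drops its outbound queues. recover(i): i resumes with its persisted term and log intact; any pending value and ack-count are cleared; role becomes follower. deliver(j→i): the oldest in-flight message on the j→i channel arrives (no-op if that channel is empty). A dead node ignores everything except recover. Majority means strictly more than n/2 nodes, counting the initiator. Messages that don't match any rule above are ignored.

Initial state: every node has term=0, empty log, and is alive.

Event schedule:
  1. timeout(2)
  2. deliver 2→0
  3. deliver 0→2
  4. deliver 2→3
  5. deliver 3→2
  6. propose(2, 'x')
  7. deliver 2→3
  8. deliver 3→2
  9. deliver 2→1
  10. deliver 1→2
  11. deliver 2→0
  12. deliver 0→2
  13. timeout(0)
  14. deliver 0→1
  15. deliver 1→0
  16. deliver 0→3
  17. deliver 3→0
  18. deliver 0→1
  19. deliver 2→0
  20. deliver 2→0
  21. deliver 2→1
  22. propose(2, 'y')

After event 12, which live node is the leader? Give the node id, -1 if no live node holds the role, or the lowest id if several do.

2

e1 timeout(2): 2[cand,t=1,-]
e2 deliver 2→0: 0[foll,t=1,-]
e3 deliver 0→2: ·
e4 deliver 2→3: 3[foll,t=1,-]
e5 deliver 3→2: 2[lead,t=1,-]
e6 propose(2,'x'): 2[lead,t=1,x]
e7 deliver 2→3: 3[foll,t=1,x]
e8 deliver 3→2: ·
e9 deliver 2→1: 1[foll,t=1,-]
e10 deliver 1→2: ·
e11 deliver 2→0: 0[foll,t=1,x]
e12 deliver 0→2: ·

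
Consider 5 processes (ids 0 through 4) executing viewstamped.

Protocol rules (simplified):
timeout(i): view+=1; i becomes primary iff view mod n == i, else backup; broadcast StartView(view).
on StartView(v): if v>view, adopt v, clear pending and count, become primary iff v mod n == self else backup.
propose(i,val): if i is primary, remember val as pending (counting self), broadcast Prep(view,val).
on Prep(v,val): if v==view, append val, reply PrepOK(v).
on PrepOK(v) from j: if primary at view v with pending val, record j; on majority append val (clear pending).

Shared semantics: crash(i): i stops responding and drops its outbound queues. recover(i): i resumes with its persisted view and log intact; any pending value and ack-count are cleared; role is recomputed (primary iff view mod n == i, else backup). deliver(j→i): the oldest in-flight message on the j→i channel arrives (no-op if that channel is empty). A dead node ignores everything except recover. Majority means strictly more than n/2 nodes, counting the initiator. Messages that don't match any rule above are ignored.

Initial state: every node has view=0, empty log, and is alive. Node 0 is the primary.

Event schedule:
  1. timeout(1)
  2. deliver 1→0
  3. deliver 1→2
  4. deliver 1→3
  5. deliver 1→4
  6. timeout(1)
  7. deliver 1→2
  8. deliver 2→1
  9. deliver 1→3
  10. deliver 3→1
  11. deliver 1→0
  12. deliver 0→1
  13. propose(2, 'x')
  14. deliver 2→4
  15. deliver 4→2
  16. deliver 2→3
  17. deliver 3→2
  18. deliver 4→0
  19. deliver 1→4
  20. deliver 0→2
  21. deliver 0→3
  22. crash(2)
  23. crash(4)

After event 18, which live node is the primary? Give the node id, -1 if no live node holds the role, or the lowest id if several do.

1. timeout(1):  <1:prim v1 ->
2. deliver 1→0:  <0:back v1 ->
3. deliver 1→2:  <2:back v1 ->
4. deliver 1→3:  <3:back v1 ->
5. deliver 1→4:  <4:back v1 ->
6. timeout(1):  <1:back v2 ->
7. deliver 1→2:  <2:prim v2 ->
8. deliver 2→1:  nop
9. deliver 1→3:  <3:back v2 ->
10. deliver 3→1:  nop
11. deliver 1→0:  <0:back v2 ->
12. deliver 0→1:  nop
13. propose(2,'x'):  nop
14. deliver 2→4:  nop
15. deliver 4→2:  nop
16. deliver 2→3:  <3:back v2 x>
17. deliver 3→2:  nop
18. deliver 4→0:  nop

2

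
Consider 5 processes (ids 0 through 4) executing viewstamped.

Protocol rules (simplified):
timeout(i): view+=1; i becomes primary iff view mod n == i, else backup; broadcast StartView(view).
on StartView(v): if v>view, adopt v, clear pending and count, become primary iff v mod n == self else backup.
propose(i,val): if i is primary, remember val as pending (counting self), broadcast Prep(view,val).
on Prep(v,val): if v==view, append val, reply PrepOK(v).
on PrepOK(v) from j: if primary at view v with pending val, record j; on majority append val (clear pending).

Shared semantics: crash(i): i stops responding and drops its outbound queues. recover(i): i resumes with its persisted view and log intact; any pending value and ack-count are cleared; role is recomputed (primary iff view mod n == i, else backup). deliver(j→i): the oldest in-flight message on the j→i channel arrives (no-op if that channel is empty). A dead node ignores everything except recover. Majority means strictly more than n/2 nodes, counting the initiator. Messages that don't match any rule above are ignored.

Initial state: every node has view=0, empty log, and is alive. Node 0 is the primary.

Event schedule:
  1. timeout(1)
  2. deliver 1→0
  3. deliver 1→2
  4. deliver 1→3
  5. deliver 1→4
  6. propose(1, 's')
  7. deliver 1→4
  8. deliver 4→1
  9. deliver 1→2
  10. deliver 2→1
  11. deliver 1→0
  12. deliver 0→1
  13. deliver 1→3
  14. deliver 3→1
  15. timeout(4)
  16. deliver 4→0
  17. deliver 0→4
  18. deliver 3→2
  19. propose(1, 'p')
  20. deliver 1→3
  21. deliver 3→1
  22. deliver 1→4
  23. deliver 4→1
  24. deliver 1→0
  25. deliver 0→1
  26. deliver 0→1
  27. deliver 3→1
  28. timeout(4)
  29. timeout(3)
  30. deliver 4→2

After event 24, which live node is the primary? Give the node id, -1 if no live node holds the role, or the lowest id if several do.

-1

after 1 — timeout(1): n1:prim/v1/[-]
after 2 — deliver 1→0: n0:back/v1/[-]
after 3 — deliver 1→2: n2:back/v1/[-]
after 4 — deliver 1→3: n3:back/v1/[-]
after 5 — deliver 1→4: n4:back/v1/[-]
after 6 — propose(1,'s'): ·
after 7 — deliver 1→4: n4:back/v1/[s]
after 8 — deliver 4→1: ·
after 9 — deliver 1→2: n2:back/v1/[s]
after 10 — deliver 2→1: n1:prim/v1/[s]
after 11 — deliver 1→0: n0:back/v1/[s]
after 12 — deliver 0→1: ·
after 13 — deliver 1→3: n3:back/v1/[s]
after 14 — deliver 3→1: ·
after 15 — timeout(4): n4:back/v2/[s]
after 16 — deliver 4→0: n0:back/v2/[s]
after 17 — deliver 0→4: ·
after 18 — deliver 3→2: ·
after 19 — propose(1,'p'): ·
after 20 — deliver 1→3: n3:back/v1/[s,p]
after 21 — deliver 3→1: ·
after 22 — deliver 1→4: ·
after 23 — deliver 4→1: n1:back/v2/[s]
after 24 — deliver 1→0: ·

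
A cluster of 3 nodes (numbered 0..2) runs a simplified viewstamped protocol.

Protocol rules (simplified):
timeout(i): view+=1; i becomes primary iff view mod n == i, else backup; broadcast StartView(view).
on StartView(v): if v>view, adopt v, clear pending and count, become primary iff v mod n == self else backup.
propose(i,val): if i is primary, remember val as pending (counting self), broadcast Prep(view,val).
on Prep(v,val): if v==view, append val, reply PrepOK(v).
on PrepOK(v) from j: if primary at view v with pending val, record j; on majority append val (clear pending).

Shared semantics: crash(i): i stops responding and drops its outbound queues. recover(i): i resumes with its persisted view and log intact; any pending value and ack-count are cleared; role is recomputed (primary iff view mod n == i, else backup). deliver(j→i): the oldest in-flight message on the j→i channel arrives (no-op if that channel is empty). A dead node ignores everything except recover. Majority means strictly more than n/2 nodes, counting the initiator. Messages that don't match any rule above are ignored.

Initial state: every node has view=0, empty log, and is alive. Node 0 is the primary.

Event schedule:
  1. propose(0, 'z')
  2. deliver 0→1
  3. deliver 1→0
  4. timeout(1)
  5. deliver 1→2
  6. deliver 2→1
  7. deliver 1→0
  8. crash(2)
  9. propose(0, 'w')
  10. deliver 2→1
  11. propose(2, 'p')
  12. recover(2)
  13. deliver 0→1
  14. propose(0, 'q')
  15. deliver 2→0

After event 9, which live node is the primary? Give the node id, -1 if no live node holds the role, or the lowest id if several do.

1. propose(0,'z'):  nop
2. deliver 0→1:  <1:back v0 z>
3. deliver 1→0:  <0:prim v0 z>
4. timeout(1):  <1:prim v1 z>
5. deliver 1→2:  <2:back v1 ->
6. deliver 2→1:  nop
7. deliver 1→0:  <0:back v1 z>
8. crash(2):  <2:✗back v1 ->
9. propose(0,'w'):  nop

1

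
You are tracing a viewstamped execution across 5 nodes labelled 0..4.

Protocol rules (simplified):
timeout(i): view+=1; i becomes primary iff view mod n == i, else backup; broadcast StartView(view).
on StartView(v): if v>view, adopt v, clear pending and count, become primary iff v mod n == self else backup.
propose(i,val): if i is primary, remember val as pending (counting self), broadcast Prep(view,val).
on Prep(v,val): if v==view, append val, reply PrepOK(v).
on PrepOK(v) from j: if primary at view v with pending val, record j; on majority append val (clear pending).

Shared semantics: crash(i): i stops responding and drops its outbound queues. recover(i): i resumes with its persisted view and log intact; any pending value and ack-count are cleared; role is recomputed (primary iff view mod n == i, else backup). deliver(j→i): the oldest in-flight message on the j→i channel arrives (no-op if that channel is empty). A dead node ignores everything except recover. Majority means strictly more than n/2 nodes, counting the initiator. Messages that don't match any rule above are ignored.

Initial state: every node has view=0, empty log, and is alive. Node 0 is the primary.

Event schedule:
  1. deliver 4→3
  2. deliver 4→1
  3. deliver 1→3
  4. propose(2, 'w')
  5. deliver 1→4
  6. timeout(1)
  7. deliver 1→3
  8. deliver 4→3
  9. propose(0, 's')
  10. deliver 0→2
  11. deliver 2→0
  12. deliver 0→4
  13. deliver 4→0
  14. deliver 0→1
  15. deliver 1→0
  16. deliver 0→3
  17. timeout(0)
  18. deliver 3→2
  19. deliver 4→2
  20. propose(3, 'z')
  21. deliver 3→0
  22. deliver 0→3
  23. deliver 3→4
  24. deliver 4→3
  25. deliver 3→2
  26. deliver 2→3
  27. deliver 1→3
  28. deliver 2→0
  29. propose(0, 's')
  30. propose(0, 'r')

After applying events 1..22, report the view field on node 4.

0

after 1 — deliver 4→3: ·
after 2 — deliver 4→1: ·
after 3 — deliver 1→3: ·
after 4 — propose(2,'w'): ·
after 5 — deliver 1→4: ·
after 6 — timeout(1): n1:prim/v1/[-]
after 7 — deliver 1→3: n3:back/v1/[-]
after 8 — deliver 4→3: ·
after 9 — propose(0,'s'): ·
after 10 — deliver 0→2: n2:back/v0/[s]
after 11 — deliver 2→0: ·
after 12 — deliver 0→4: n4:back/v0/[s]
after 13 — deliver 4→0: n0:prim/v0/[s]
after 14 — deliver 0→1: ·
after 15 — deliver 1→0: n0:back/v1/[s]
after 16 — deliver 0→3: ·
after 17 — timeout(0): n0:back/v2/[s]
after 18 — deliver 3→2: ·
after 19 — deliver 4→2: ·
after 20 — propose(3,'z'): ·
after 21 — deliver 3→0: ·
after 22 — deliver 0→3: n3:back/v2/[-]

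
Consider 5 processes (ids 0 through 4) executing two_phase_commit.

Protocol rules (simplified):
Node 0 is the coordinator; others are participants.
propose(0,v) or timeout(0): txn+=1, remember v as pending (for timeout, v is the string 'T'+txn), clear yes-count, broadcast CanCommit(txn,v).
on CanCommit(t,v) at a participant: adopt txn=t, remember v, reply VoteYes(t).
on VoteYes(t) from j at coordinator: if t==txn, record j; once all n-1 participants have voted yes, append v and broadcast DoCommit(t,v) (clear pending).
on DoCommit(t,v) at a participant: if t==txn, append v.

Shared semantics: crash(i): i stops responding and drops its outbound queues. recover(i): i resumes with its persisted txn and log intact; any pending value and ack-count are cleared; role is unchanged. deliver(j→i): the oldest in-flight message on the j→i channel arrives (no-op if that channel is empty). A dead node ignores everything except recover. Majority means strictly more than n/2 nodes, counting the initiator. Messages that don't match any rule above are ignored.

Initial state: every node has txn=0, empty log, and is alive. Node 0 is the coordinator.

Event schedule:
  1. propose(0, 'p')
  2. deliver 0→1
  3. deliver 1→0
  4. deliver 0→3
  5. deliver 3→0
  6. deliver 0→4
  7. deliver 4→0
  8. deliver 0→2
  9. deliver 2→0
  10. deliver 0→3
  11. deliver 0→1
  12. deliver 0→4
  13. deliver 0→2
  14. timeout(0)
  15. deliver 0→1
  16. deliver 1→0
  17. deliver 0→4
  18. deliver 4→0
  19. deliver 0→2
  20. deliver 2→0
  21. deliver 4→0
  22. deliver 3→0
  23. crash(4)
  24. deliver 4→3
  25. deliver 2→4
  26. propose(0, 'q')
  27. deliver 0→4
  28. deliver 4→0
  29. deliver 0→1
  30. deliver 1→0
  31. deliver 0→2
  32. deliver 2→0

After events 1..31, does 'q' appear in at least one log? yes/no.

no

1. propose(0,'p'):  <0:coor t1 ->
2. deliver 0→1:  <1:part t1 ->
3. deliver 1→0:  nop
4. deliver 0→3:  <3:part t1 ->
5. deliver 3→0:  nop
6. deliver 0→4:  <4:part t1 ->
7. deliver 4→0:  nop
8. deliver 0→2:  <2:part t1 ->
9. deliver 2→0:  <0:coor t1 p>
10. deliver 0→3:  <3:part t1 p>
11. deliver 0→1:  <1:part t1 p>
12. deliver 0→4:  <4:part t1 p>
13. deliver 0→2:  <2:part t1 p>
14. timeout(0):  <0:coor t2 p>
15. deliver 0→1:  <1:part t2 p>
16. deliver 1→0:  nop
17. deliver 0→4:  <4:part t2 p>
18. deliver 4→0:  nop
19. deliver 0→2:  <2:part t2 p>
20. deliver 2→0:  nop
21. deliver 4→0:  nop
22. deliver 3→0:  nop
23. crash(4):  <4:✗part t2 p>
24. deliver 4→3:  nop
25. deliver 2→4:  nop
26. propose(0,'q'):  <0:coor t3 p>
27. deliver 0→4:  nop
28. deliver 4→0:  nop
29. deliver 0→1:  <1:part t3 p>
30. deliver 1→0:  nop
31. deliver 0→2:  <2:part t3 p>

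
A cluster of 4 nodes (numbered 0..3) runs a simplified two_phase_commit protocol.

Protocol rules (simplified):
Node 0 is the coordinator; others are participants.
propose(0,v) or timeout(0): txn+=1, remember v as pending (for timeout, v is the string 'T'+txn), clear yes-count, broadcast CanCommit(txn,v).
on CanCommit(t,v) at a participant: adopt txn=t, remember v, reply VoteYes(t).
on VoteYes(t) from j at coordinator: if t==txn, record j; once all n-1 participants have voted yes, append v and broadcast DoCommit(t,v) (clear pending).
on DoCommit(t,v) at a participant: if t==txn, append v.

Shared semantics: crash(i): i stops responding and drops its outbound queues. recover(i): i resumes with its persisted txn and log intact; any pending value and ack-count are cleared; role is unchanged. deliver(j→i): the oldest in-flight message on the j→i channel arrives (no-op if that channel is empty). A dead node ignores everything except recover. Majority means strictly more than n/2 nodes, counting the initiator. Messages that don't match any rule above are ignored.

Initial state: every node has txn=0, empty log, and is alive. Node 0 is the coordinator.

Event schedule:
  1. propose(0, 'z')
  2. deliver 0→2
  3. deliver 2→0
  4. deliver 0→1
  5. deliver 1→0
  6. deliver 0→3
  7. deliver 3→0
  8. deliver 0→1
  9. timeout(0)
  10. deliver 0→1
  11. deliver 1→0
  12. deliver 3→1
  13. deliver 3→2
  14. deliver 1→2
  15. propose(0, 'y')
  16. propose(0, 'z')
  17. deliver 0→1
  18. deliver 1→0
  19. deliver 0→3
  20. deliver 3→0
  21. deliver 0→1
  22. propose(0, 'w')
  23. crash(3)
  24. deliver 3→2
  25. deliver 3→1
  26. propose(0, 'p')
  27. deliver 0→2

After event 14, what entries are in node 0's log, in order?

z

1. propose(0,'z'):  <0:coor t1 ->
2. deliver 0→2:  <2:part t1 ->
3. deliver 2→0:  nop
4. deliver 0→1:  <1:part t1 ->
5. deliver 1→0:  nop
6. deliver 0→3:  <3:part t1 ->
7. deliver 3→0:  <0:coor t1 z>
8. deliver 0→1:  <1:part t1 z>
9. timeout(0):  <0:coor t2 z>
10. deliver 0→1:  <1:part t2 z>
11. deliver 1→0:  nop
12. deliver 3→1:  nop
13. deliver 3→2:  nop
14. deliver 1→2:  nop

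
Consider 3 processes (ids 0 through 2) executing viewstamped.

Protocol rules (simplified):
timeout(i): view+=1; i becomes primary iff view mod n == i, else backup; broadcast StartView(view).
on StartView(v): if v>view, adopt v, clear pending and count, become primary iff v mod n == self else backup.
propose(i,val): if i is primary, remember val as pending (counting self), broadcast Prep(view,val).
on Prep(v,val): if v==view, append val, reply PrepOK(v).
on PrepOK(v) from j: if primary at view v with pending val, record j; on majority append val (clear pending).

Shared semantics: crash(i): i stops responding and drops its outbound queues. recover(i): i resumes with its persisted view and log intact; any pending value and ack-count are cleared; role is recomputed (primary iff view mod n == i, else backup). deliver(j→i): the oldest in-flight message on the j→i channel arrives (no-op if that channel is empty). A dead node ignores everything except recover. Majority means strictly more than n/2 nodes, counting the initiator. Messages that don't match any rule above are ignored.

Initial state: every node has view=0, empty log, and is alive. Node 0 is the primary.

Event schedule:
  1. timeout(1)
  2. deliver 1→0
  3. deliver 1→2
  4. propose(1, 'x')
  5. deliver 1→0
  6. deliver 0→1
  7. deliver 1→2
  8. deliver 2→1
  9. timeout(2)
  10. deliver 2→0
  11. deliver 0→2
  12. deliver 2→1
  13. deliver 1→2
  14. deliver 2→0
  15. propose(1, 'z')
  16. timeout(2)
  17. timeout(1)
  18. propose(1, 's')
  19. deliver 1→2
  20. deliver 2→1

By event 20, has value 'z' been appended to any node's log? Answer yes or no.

no

1. timeout(1):  <1:prim v1 ->
2. deliver 1→0:  <0:back v1 ->
3. deliver 1→2:  <2:back v1 ->
4. propose(1,'x'):  nop
5. deliver 1→0:  <0:back v1 x>
6. deliver 0→1:  <1:prim v1 x>
7. deliver 1→2:  <2:back v1 x>
8. deliver 2→1:  nop
9. timeout(2):  <2:prim v2 x>
10. deliver 2→0:  <0:back v2 x>
11. deliver 0→2:  nop
12. deliver 2→1:  <1:back v2 x>
13. deliver 1→2:  nop
14. deliver 2→0:  nop
15. propose(1,'z'):  nop
16. timeout(2):  <2:back v3 x>
17. timeout(1):  <1:back v3 x>
18. propose(1,'s'):  nop
19. deliver 1→2:  nop
20. deliver 2→1:  nop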